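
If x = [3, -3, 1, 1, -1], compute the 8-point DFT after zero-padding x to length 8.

Original 5-point DFT: [1, 0.1459+1.9021i, 6.8541+1.1756i, 6.8541-1.1756i, 0.1459-1.9021i]
Zero-padded 8-point DFT provides frequency interpolation.

DFT_8([x, 0, ...]) = [1, 1.1716+0.4142i, 1+4i, 6.8284+2.4142i, 5, 6.8284-2.4142i, 1-4i, 1.1716-0.4142i]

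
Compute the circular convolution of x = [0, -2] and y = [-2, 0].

(x ⊛ y)[n] = Σ(m=0 to 1) x[m] · y[(n-m) mod 2]

Computing each output sample:
(x ⊛ y)[0] = 0
(x ⊛ y)[1] = 4

x ⊛ y = [0, 4]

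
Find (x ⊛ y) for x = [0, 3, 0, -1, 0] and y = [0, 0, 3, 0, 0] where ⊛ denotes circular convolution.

(x ⊛ y)[n] = Σ(m=0 to 4) x[m] · y[(n-m) mod 5]

Computing each output sample:
(x ⊛ y)[0] = -3
(x ⊛ y)[1] = 0
(x ⊛ y)[2] = 0
(x ⊛ y)[3] = 9
(x ⊛ y)[4] = 0

x ⊛ y = [-3, 0, 0, 9, 0]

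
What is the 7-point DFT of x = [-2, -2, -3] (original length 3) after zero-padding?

Original 3-point DFT: [-7, 0.5000-0.8660i, 0.5000+0.8660i]
Zero-padded 7-point DFT provides frequency interpolation.

DFT_7([x, 0, ...]) = [-7, -2.5794+4.4884i, 1.1479+0.6482i, -2.0685-1.4777i, -2.0685+1.4777i, 1.1479-0.6482i, -2.5794-4.4884i]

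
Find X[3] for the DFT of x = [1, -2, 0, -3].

X[3] = Σ(n=0 to 3) x[n] · ω_4^(3n) where ω_4 = e^(-2πi/4)
= (1)·ω_4^0 + (-2)·ω_4^3 + (0)·ω_4^6 + (-3)·ω_4^9

X[3] = 1+1i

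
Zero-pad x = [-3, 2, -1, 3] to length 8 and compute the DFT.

Original 4-point DFT: [1, -2+1i, -9, -2-1i]
Zero-padded 8-point DFT provides frequency interpolation.

DFT_8([x, 0, ...]) = [1, -3.7071-2.5355i, -2+1i, -2.2929-4.5355i, -9, -2.2929+4.5355i, -2-1i, -3.7071+2.5355i]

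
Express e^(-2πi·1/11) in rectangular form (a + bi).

ω_11^1 = e^(-2πi·1/11)
= cos(-2π·1/11) + i·sin(-2π·1/11)
= cos(-2π/11) + i·sin(-2π/11)

ω_11^1 = cos(-2π/11) + i·sin(-2π/11) = 0.8413-0.5406i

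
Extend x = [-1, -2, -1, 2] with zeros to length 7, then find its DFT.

Original 4-point DFT: [-2, 4i, -2, -4i]
Zero-padded 7-point DFT provides frequency interpolation.

DFT_7([x, 0, ...]) = [-2, -3.8264+1.6708i, 1.5930+3.0796i, -0.2666-1.8639i, -0.2666+1.8639i, 1.5930-3.0796i, -3.8264-1.6708i]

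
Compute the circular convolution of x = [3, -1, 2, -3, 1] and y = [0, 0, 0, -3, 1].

(x ⊛ y)[n] = Σ(m=0 to 4) x[m] · y[(n-m) mod 5]

Computing each output sample:
(x ⊛ y)[0] = -7
(x ⊛ y)[1] = 11
(x ⊛ y)[2] = -6
(x ⊛ y)[3] = -8
(x ⊛ y)[4] = 6

x ⊛ y = [-7, 11, -6, -8, 6]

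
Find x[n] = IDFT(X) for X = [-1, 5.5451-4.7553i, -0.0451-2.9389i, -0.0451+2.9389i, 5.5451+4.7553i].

x[n] = (1/5) Σ(k=0 to 4) X[k] · e^(2πikn/5)

Computing each x[n]:
x[0] = 2
x[1] = 3
x[2] = -2
x[3] = -2
x[4] = -2

x = [2, 3, -2, -2, -2]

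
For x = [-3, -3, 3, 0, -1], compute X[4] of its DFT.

X[4] = Σ(n=0 to 4) x[n] · ω_5^(4n) where ω_5 = e^(-2πi/5)
= (-3)·ω_5^0 + (-3)·ω_5^4 + (3)·ω_5^8 + (0)·ω_5^12 + (-1)·ω_5^16

X[4] = -6.6631-0.1388i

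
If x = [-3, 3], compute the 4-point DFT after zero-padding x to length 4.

Original 2-point DFT: [0, -6]
Zero-padded 4-point DFT provides frequency interpolation.

DFT_4([x, 0, ...]) = [0, -3-3i, -6, -3+3i]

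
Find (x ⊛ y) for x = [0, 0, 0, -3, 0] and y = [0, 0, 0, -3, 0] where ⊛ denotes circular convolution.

(x ⊛ y)[n] = Σ(m=0 to 4) x[m] · y[(n-m) mod 5]

Computing each output sample:
(x ⊛ y)[0] = 0
(x ⊛ y)[1] = 9
(x ⊛ y)[2] = 0
(x ⊛ y)[3] = 0
(x ⊛ y)[4] = 0

x ⊛ y = [0, 9, 0, 0, 0]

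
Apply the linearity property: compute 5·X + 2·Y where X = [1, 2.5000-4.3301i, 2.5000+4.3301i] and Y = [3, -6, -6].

By linearity: DFT(5x + 2y) = 5·DFT(x) + 2·DFT(y)
= 5·[1, 2.5000-4.3301i, 2.5000+4.3301i] + 2·[3, -6, -6]

Computing element-wise:
Z[0] = 5·(1) + 2·(3) = 11
Z[1] = 5·(2.5000-4.3301i) + 2·(-6) = 0.5000-21.6505i
Z[2] = 5·(2.5000+4.3301i) + 2·(-6) = 0.5000+21.6505i

DFT(5x + 2y) = 5·X + 2·Y = [11, 0.5000-21.6505i, 0.5000+21.6505i]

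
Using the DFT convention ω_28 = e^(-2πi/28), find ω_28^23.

ω_28^23 = e^(-2πi·23/28)
= cos(-2π·23/28) + i·sin(-2π·23/28)
= cos(-46π/28) + i·sin(-46π/28)

ω_28^23 = cos(-46π/28) + i·sin(-46π/28) = 0.4339+0.9010i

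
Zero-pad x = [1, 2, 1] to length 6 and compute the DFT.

Original 3-point DFT: [4, -0.5000-0.8660i, -0.5000+0.8660i]
Zero-padded 6-point DFT provides frequency interpolation.

DFT_6([x, 0, ...]) = [4, 1.5000-2.5981i, -0.5000-0.8660i, 0, -0.5000+0.8660i, 1.5000+2.5981i]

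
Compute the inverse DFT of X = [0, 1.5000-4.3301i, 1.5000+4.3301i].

x[n] = (1/3) Σ(k=0 to 2) X[k] · e^(2πikn/3)

Computing each x[n]:
x[0] = 1
x[1] = 2
x[2] = -3

x = [1, 2, -3]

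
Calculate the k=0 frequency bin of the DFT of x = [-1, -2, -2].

X[0] = Σ(n=0 to 2) x[n] · ω_3^0 = Σ x[n]
= (-1) + (-2) + (-2)

X[0] = -5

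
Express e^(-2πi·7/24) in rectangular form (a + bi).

ω_24^7 = e^(-2πi·7/24)
= cos(-2π·7/24) + i·sin(-2π·7/24)
= cos(-14π/24) + i·sin(-14π/24)

ω_24^7 = cos(-14π/24) + i·sin(-14π/24) = -0.2588-0.9659i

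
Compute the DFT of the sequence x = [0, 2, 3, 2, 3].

X[k] = Σ(n=0 to 4) x[n] · ω_5^(nk)
where ω_5 = e^(-2πi/5)

Computing each X[k]:
X[0] = 10
X[1] = -2.5000+0.3633i
X[2] = -2.5000+1.5388i
X[3] = -2.5000-1.5388i
X[4] = -2.5000-0.3633i

X = [10, -2.5000+0.3633i, -2.5000+1.5388i, -2.5000-1.5388i, -2.5000-0.3633i]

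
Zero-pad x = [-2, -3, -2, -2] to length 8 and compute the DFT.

Original 4-point DFT: [-9, 1i, 1, -1i]
Zero-padded 8-point DFT provides frequency interpolation.

DFT_8([x, 0, ...]) = [-9, -2.7071+5.5355i, 1i, -1.2929+1.5355i, 1, -1.2929-1.5355i, -1i, -2.7071-5.5355i]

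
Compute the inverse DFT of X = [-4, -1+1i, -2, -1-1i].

x[n] = (1/4) Σ(k=0 to 3) X[k] · e^(2πikn/4)

Computing each x[n]:
x[0] = -2
x[1] = -1
x[2] = -1
x[3] = 0

x = [-2, -1, -1, 0]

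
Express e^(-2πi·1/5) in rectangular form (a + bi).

ω_5^1 = e^(-2πi·1/5)
= cos(-2π·1/5) + i·sin(-2π·1/5)
= cos(-2π/5) + i·sin(-2π/5)

ω_5^1 = cos(-2π/5) + i·sin(-2π/5) = 0.3090-0.9511i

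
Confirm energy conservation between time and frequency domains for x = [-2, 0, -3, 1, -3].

Time domain:
Σ|x[n]|² = |-2|² + |0|² + |-3|² + |1|² + |-3|² = 23.0000

Frequency domain:
(1/5)Σ|X[k]|² = (1/5)(|-7|² + |-1.3090-0.5020i|² + |-0.1910-5.5676i|² + |-0.1910+5.5676i|² + |-1.3090+0.5020i|²) = (1/5)·115.0000 = 23.0000

Both sides agree, confirming Parseval's theorem.

Σ|x[n]|² = (1/N)Σ|X[k]|² = 23.0000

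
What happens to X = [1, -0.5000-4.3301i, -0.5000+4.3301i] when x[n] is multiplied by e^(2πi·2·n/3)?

Modulation property: DFT(ω_3^(-2n)·x[n]) = X[(k-2) mod 3], so circularly shift X by 2 positions.

X[k-2] = [-0.5000-4.3301i, -0.5000+4.3301i, 1]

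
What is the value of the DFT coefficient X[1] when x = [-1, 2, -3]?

X[1] = Σ(n=0 to 2) x[n] · ω_3^(1n) where ω_3 = e^(-2πi/3)
= (-1)·ω_3^0 + (2)·ω_3^1 + (-3)·ω_3^2

X[1] = -0.5000-4.3301i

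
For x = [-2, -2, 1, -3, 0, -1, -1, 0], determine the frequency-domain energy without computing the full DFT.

Parseval: Σ|x[n]|² = (1/N)Σ|X[k]|², so Σ|X[k]|² = N·Σ|x[n]|² = 8·20.0000

Σ|X[k]|² = N·Σ|x[n]|² = 8·20.0000 = 160.0000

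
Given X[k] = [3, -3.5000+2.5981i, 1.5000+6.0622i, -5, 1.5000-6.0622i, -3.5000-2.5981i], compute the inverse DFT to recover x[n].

x[n] = (1/6) Σ(k=0 to 5) X[k] · e^(2πikn/6)

Computing each x[n]:
x[0] = -1
x[1] = -2
x[2] = 1
x[3] = 3
x[4] = -1
x[5] = 3

x = [-1, -2, 1, 3, -1, 3]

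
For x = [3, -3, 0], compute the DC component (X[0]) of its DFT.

X[0] = Σ(n=0 to 2) x[n] · ω_3^0 = Σ x[n]
= (3) + (-3) + (0)

X[0] = 0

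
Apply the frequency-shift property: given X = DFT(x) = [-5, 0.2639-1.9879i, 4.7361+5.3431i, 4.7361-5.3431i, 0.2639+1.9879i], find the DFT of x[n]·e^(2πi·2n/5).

Modulation property: DFT(ω_5^(-2n)·x[n]) = X[(k-2) mod 5], so circularly shift X by 2 positions.

X[k-2] = [4.7361-5.3431i, 0.2639+1.9879i, -5, 0.2639-1.9879i, 4.7361+5.3431i]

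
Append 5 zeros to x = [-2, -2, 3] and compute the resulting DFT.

Original 3-point DFT: [-1, -2.5000+4.3301i, -2.5000-4.3301i]
Zero-padded 8-point DFT provides frequency interpolation.

DFT_8([x, 0, ...]) = [-1, -3.4142-1.5858i, -5+2i, -0.5858+4.4142i, 3, -0.5858-4.4142i, -5-2i, -3.4142+1.5858i]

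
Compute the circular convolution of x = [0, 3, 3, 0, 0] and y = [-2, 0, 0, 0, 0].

(x ⊛ y)[n] = Σ(m=0 to 4) x[m] · y[(n-m) mod 5]

Computing each output sample:
(x ⊛ y)[0] = 0
(x ⊛ y)[1] = -6
(x ⊛ y)[2] = -6
(x ⊛ y)[3] = 0
(x ⊛ y)[4] = 0

x ⊛ y = [0, -6, -6, 0, 0]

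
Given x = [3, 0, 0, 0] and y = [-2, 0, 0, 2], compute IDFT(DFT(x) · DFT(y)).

(x ⊛ y)[n] = Σ(m=0 to 3) x[m] · y[(n-m) mod 4]

Computing each output sample:
(x ⊛ y)[0] = -6
(x ⊛ y)[1] = 0
(x ⊛ y)[2] = 0
(x ⊛ y)[3] = 6

x ⊛ y = [-6, 0, 0, 6]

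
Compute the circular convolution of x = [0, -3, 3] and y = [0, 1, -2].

(x ⊛ y)[n] = Σ(m=0 to 2) x[m] · y[(n-m) mod 3]

Computing each output sample:
(x ⊛ y)[0] = 9
(x ⊛ y)[1] = -6
(x ⊛ y)[2] = -3

x ⊛ y = [9, -6, -3]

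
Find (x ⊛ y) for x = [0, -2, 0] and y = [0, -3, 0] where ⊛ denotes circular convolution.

(x ⊛ y)[n] = Σ(m=0 to 2) x[m] · y[(n-m) mod 3]

Computing each output sample:
(x ⊛ y)[0] = 0
(x ⊛ y)[1] = 0
(x ⊛ y)[2] = 6

x ⊛ y = [0, 0, 6]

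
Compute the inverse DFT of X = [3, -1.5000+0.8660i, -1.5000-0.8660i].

x[n] = (1/3) Σ(k=0 to 2) X[k] · e^(2πikn/3)

Computing each x[n]:
x[0] = 0
x[1] = 1
x[2] = 2

x = [0, 1, 2]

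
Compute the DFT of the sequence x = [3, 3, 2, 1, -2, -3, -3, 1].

X[k] = Σ(n=0 to 7) x[n] · ω_8^(nk)
where ω_8 = e^(-2πi/8)

Computing each X[k]:
X[0] = 2
X[1] = 9.2426-9.2426i
X[2] = 2+2i
X[3] = 0.7574+0.7574i
X[4] = -2
X[5] = 0.7574-0.7574i
X[6] = 2-2i
X[7] = 9.2426+9.2426i

X = [2, 9.2426-9.2426i, 2+2i, 0.7574+0.7574i, -2, 0.7574-0.7574i, 2-2i, 9.2426+9.2426i]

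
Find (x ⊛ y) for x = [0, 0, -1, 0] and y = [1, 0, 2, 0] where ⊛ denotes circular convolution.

(x ⊛ y)[n] = Σ(m=0 to 3) x[m] · y[(n-m) mod 4]

Computing each output sample:
(x ⊛ y)[0] = -2
(x ⊛ y)[1] = 0
(x ⊛ y)[2] = -1
(x ⊛ y)[3] = 0

x ⊛ y = [-2, 0, -1, 0]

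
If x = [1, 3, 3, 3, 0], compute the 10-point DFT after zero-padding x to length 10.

Original 5-point DFT: [10, -2.9271-2.8532i, 0.4271-1.7634i, 0.4271+1.7634i, -2.9271+2.8532i]
Zero-padded 10-point DFT provides frequency interpolation.

DFT_10([x, 0, ...]) = [10, 3.4271-7.4697i, -2.9271-2.8532i, 0.0729+0.6735i, 0.4271-1.7634i, -2, 0.4271+1.7634i, 0.0729-0.6735i, -2.9271+2.8532i, 3.4271+7.4697i]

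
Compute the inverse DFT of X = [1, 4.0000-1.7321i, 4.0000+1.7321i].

x[n] = (1/3) Σ(k=0 to 2) X[k] · e^(2πikn/3)

Computing each x[n]:
x[0] = 3
x[1] = 0
x[2] = -2

x = [3, 0, -2]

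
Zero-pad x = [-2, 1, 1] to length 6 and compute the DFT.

Original 3-point DFT: [0, -3, -3]
Zero-padded 6-point DFT provides frequency interpolation.

DFT_6([x, 0, ...]) = [0, -2.0000-1.7321i, -3, -2, -3, -2.0000+1.7321i]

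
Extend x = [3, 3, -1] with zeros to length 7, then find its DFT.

Original 3-point DFT: [5, 2.0000-3.4641i, 2.0000+3.4641i]
Zero-padded 7-point DFT provides frequency interpolation.

DFT_7([x, 0, ...]) = [5, 5.0930-1.3706i, 3.2334-3.3587i, -0.3264-2.0835i, -0.3264+2.0835i, 3.2334+3.3587i, 5.0930+1.3706i]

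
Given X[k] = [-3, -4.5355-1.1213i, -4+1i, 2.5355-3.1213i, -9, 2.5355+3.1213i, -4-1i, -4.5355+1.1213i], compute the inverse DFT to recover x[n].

x[n] = (1/8) Σ(k=0 to 7) X[k] · e^(2πikn/8)

Computing each x[n]:
x[0] = -3
x[1] = 0
x[2] = -1
x[3] = 3
x[4] = -2
x[5] = 1
x[6] = 0
x[7] = -1

x = [-3, 0, -1, 3, -2, 1, 0, -1]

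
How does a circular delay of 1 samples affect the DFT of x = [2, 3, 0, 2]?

Time shift by 1: X_shifted[k] = ω_4^(1k) · X[k]
Shifted x = [2, 2, 3, 0]

DFT(x[n-1]) = [7, -1-2i, 3, -1+2i]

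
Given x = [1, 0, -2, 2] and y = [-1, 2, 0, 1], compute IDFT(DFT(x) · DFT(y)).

(x ⊛ y)[n] = Σ(m=0 to 3) x[m] · y[(n-m) mod 4]

Computing each output sample:
(x ⊛ y)[0] = 3
(x ⊛ y)[1] = 0
(x ⊛ y)[2] = 4
(x ⊛ y)[3] = -5

x ⊛ y = [3, 0, 4, -5]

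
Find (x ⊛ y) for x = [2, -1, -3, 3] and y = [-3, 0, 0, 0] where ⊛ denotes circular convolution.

(x ⊛ y)[n] = Σ(m=0 to 3) x[m] · y[(n-m) mod 4]

Computing each output sample:
(x ⊛ y)[0] = -6
(x ⊛ y)[1] = 3
(x ⊛ y)[2] = 9
(x ⊛ y)[3] = -9

x ⊛ y = [-6, 3, 9, -9]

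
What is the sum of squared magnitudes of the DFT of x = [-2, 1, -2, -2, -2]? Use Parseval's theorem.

Parseval: Σ|x[n]|² = (1/N)Σ|X[k]|², so Σ|X[k]|² = N·Σ|x[n]|² = 5·17.0000

Σ|X[k]|² = N·Σ|x[n]|² = 5·17.0000 = 85.0000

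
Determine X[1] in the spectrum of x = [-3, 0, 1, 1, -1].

X[1] = Σ(n=0 to 4) x[n] · ω_5^(1n) where ω_5 = e^(-2πi/5)
= (-3)·ω_5^0 + (0)·ω_5^1 + (1)·ω_5^2 + (1)·ω_5^3 + (-1)·ω_5^4

X[1] = -4.9271-0.9511i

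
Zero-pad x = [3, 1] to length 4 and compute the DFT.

Original 2-point DFT: [4, 2]
Zero-padded 4-point DFT provides frequency interpolation.

DFT_4([x, 0, ...]) = [4, 3-1i, 2, 3+1i]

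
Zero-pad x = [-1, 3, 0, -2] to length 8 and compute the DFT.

Original 4-point DFT: [0, -1-5i, -2, -1+5i]
Zero-padded 8-point DFT provides frequency interpolation.

DFT_8([x, 0, ...]) = [0, 2.5355-0.7071i, -1-5i, -4.5355-0.7071i, -2, -4.5355+0.7071i, -1+5i, 2.5355+0.7071i]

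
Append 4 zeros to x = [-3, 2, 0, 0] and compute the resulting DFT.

Original 4-point DFT: [-1, -3-2i, -5, -3+2i]
Zero-padded 8-point DFT provides frequency interpolation.

DFT_8([x, 0, ...]) = [-1, -1.5858-1.4142i, -3-2i, -4.4142-1.4142i, -5, -4.4142+1.4142i, -3+2i, -1.5858+1.4142i]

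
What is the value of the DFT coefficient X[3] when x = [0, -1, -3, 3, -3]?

X[3] = Σ(n=0 to 4) x[n] · ω_5^(3n) where ω_5 = e^(-2πi/5)
= (0)·ω_5^0 + (-1)·ω_5^3 + (-3)·ω_5^6 + (3)·ω_5^9 + (-3)·ω_5^12

X[3] = 3.2361+6.8819i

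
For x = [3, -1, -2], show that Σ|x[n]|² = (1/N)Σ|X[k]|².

Time domain:
Σ|x[n]|² = |3|² + |-1|² + |-2|² = 14.0000

Frequency domain:
(1/3)Σ|X[k]|² = (1/3)(|0|² + |4.5000-0.8660i|² + |4.5000+0.8660i|²) = (1/3)·42.0000 = 14.0000

Both sides agree, confirming Parseval's theorem.

Σ|x[n]|² = (1/N)Σ|X[k]|² = 14.0000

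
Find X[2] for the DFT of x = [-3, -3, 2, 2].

X[2] = Σ(n=0 to 3) x[n] · ω_4^(2n) where ω_4 = e^(-2πi/4)
= (-3)·ω_4^0 + (-3)·ω_4^2 + (2)·ω_4^4 + (2)·ω_4^6

X[2] = 0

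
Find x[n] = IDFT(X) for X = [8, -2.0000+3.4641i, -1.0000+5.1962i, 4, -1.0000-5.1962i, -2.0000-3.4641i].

x[n] = (1/6) Σ(k=0 to 5) X[k] · e^(2πikn/6)

Computing each x[n]:
x[0] = 1
x[1] = -2
x[2] = 3
x[3] = 1
x[4] = 2
x[5] = 3

x = [1, -2, 3, 1, 2, 3]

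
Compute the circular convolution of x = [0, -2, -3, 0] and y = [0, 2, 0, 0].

(x ⊛ y)[n] = Σ(m=0 to 3) x[m] · y[(n-m) mod 4]

Computing each output sample:
(x ⊛ y)[0] = 0
(x ⊛ y)[1] = 0
(x ⊛ y)[2] = -4
(x ⊛ y)[3] = -6

x ⊛ y = [0, 0, -4, -6]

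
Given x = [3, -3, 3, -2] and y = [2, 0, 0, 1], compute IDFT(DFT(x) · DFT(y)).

(x ⊛ y)[n] = Σ(m=0 to 3) x[m] · y[(n-m) mod 4]

Computing each output sample:
(x ⊛ y)[0] = 3
(x ⊛ y)[1] = -3
(x ⊛ y)[2] = 4
(x ⊛ y)[3] = -1

x ⊛ y = [3, -3, 4, -1]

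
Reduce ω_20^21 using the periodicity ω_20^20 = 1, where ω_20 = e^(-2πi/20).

Since ω_20^20 = 1, powers reduce modulo 20.
21 mod 20 = 1
So ω_20^21 = ω_20^1 = e^(-2πi·1/20)

ω_20^21 = ω_20^1 = 0.9511-0.3090i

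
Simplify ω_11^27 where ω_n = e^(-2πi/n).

Since ω_11^11 = 1, powers reduce modulo 11.
27 mod 11 = 5
So ω_11^27 = ω_11^5 = e^(-2πi·5/11)

ω_11^27 = ω_11^5 = -0.9595-0.2817i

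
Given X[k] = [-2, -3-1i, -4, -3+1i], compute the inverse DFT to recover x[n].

x[n] = (1/4) Σ(k=0 to 3) X[k] · e^(2πikn/4)

Computing each x[n]:
x[0] = -3
x[1] = 1
x[2] = 0
x[3] = 0

x = [-3, 1, 0, 0]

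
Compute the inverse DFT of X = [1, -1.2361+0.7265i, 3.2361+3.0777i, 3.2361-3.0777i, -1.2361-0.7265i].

x[n] = (1/5) Σ(k=0 to 4) X[k] · e^(2πikn/5)

Computing each x[n]:
x[0] = 1
x[1] = -2
x[2] = 2
x[3] = 0
x[4] = 0

x = [1, -2, 2, 0, 0]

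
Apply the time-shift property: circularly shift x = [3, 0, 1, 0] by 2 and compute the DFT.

Time shift by 2: X_shifted[k] = ω_4^(2k) · X[k]
Shifted x = [1, 0, 3, 0]

DFT(x[n-2]) = [4, -2, 4, -2]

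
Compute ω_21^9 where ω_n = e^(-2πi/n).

ω_21^9 = e^(-2πi·9/21)
= cos(-2π·9/21) + i·sin(-2π·9/21)
= cos(-18π/21) + i·sin(-18π/21)

ω_21^9 = cos(-18π/21) + i·sin(-18π/21) = -0.9010-0.4339i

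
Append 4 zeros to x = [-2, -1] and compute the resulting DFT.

Original 2-point DFT: [-3, -1]
Zero-padded 6-point DFT provides frequency interpolation.

DFT_6([x, 0, ...]) = [-3, -2.5000+0.8660i, -1.5000+0.8660i, -1, -1.5000-0.8660i, -2.5000-0.8660i]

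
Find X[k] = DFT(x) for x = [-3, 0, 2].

X[k] = Σ(n=0 to 2) x[n] · ω_3^(nk)
where ω_3 = e^(-2πi/3)

Computing each X[k]:
X[0] = -1
X[1] = -4.0000+1.7321i
X[2] = -4.0000-1.7321i

X = [-1, -4.0000+1.7321i, -4.0000-1.7321i]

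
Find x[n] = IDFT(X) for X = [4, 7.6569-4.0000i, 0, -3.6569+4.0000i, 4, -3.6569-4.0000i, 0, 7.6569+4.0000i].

x[n] = (1/8) Σ(k=0 to 7) X[k] · e^(2πikn/8)

Computing each x[n]:
x[0] = 2
x[1] = 2
x[2] = 3
x[3] = -2
x[4] = 0
x[5] = -2
x[6] = -1
x[7] = 2

x = [2, 2, 3, -2, 0, -2, -1, 2]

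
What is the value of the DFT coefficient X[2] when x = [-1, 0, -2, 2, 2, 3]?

X[2] = Σ(n=0 to 5) x[n] · ω_6^(2n) where ω_6 = e^(-2πi/6)
= (-1)·ω_6^0 + (0)·ω_6^2 + (-2)·ω_6^4 + (2)·ω_6^6 + (2)·ω_6^8 + (3)·ω_6^10

X[2] = -0.5000-0.8660i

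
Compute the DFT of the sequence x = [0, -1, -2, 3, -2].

X[k] = Σ(n=0 to 4) x[n] · ω_5^(nk)
where ω_5 = e^(-2πi/5)

Computing each X[k]:
X[0] = -2
X[1] = -1.7361+1.9879i
X[2] = 2.7361-5.3431i
X[3] = 2.7361+5.3431i
X[4] = -1.7361-1.9879i

X = [-2, -1.7361+1.9879i, 2.7361-5.3431i, 2.7361+5.3431i, -1.7361-1.9879i]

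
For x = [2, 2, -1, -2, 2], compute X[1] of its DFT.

X[1] = Σ(n=0 to 4) x[n] · ω_5^(1n) where ω_5 = e^(-2πi/5)
= (2)·ω_5^0 + (2)·ω_5^1 + (-1)·ω_5^2 + (-2)·ω_5^3 + (2)·ω_5^4

X[1] = 5.6631-0.5878i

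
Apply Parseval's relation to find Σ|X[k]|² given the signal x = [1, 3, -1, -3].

Parseval: Σ|x[n]|² = (1/N)Σ|X[k]|², so Σ|X[k]|² = N·Σ|x[n]|² = 4·20.0000

Σ|X[k]|² = N·Σ|x[n]|² = 4·20.0000 = 80.0000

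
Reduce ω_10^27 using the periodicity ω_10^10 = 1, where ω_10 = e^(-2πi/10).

Since ω_10^10 = 1, powers reduce modulo 10.
27 mod 10 = 7
So ω_10^27 = ω_10^7 = e^(-2πi·7/10)

ω_10^27 = ω_10^7 = -0.3090+0.9511i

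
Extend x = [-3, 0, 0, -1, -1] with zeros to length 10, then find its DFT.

Original 5-point DFT: [-5, -2.5000-1.5388i, -2.5000+0.3633i, -2.5000-0.3633i, -2.5000+1.5388i]
Zero-padded 10-point DFT provides frequency interpolation.

DFT_10([x, 0, ...]) = [-5, -1.8820+1.5388i, -2.5000-1.5388i, -4.1180+0.3633i, -2.5000+0.3633i, -3, -2.5000-0.3633i, -4.1180-0.3633i, -2.5000+1.5388i, -1.8820-1.5388i]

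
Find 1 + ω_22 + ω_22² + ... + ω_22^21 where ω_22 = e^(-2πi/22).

Sum of all nth roots of unity equals 0 for n > 1 (geometric series with r ≠ 1).

0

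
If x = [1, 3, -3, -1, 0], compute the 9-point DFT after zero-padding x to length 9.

Original 5-point DFT: [0, 5.1631-1.6776i, -2.6631-3.6655i, -2.6631+3.6655i, 5.1631+1.6776i]
Zero-padded 9-point DFT provides frequency interpolation.

DFT_9([x, 0, ...]) = [0, 3.2772+1.8921i, 4.8400-2.7944i, -5.1962i, -3.6172-2.0884i, -3.6172+2.0884i, 5.1962i, 4.8400+2.7944i, 3.2772-1.8921i]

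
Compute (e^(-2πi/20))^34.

Since ω_20^20 = 1, powers reduce modulo 20.
34 mod 20 = 14
So ω_20^34 = ω_20^14 = e^(-2πi·14/20)

ω_20^34 = ω_20^14 = -0.3090+0.9511i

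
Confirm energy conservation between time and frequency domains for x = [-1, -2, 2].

Time domain:
Σ|x[n]|² = |-1|² + |-2|² + |2|² = 9.0000

Frequency domain:
(1/3)Σ|X[k]|² = (1/3)(|-1|² + |-1.0000+3.4641i|² + |-1.0000-3.4641i|²) = (1/3)·27.0000 = 9.0000

Both sides agree, confirming Parseval's theorem.

Σ|x[n]|² = (1/N)Σ|X[k]|² = 9.0000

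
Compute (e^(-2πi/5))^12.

Since ω_5^5 = 1, powers reduce modulo 5.
12 mod 5 = 2
So ω_5^12 = ω_5^2 = e^(-2πi·2/5)

ω_5^12 = ω_5^2 = -0.8090-0.5878i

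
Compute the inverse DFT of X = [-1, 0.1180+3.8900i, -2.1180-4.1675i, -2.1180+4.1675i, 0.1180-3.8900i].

x[n] = (1/5) Σ(k=0 to 4) X[k] · e^(2πikn/5)

Computing each x[n]:
x[0] = -1
x[1] = 0
x[2] = -3
x[3] = 2
x[4] = 1

x = [-1, 0, -3, 2, 1]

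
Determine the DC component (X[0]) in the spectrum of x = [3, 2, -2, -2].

X[0] = Σ(n=0 to 3) x[n] · ω_4^0 = Σ x[n]
= (3) + (2) + (-2) + (-2)

X[0] = 1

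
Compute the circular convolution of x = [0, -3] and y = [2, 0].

(x ⊛ y)[n] = Σ(m=0 to 1) x[m] · y[(n-m) mod 2]

Computing each output sample:
(x ⊛ y)[0] = 0
(x ⊛ y)[1] = -6

x ⊛ y = [0, -6]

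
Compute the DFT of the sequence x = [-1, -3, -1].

X[k] = Σ(n=0 to 2) x[n] · ω_3^(nk)
where ω_3 = e^(-2πi/3)

Computing each X[k]:
X[0] = -5
X[1] = 1.0000+1.7321i
X[2] = 1.0000-1.7321i

X = [-5, 1.0000+1.7321i, 1.0000-1.7321i]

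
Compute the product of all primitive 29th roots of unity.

The primitive 29th roots of unity are ω_29^k for k coprime to 29: k ∈ {1, 2, 3, 4, 5, 6, 7, 8, 9, 10, 11, 12, 13, 14, 15, 16, 17, 18, 19, 20, 21, 22, 23, 24, 25, 26, 27, 28}
Their product equals the constant term of the cyclotomic polynomial Φ_29(x) up to sign.
For n ≥ 3, the product of all primitive nth roots of unity is 1. (For n=1 it is 1; for n=2 it is -1.)

1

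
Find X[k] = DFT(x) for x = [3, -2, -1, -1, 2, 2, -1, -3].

X[k] = Σ(n=0 to 7) x[n] · ω_8^(nk)
where ω_8 = e^(-2πi/8)

Computing each X[k]:
X[0] = -1
X[1] = -3.2426+1.4142i
X[2] = 7-4i
X[3] = 5.2426+1.4142i
X[4] = 7
X[5] = 5.2426-1.4142i
X[6] = 7+4i
X[7] = -3.2426-1.4142i

X = [-1, -3.2426+1.4142i, 7-4i, 5.2426+1.4142i, 7, 5.2426-1.4142i, 7+4i, -3.2426-1.4142i]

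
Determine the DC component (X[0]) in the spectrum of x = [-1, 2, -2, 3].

X[0] = Σ(n=0 to 3) x[n] · ω_4^0 = Σ x[n]
= (-1) + (2) + (-2) + (3)

X[0] = 2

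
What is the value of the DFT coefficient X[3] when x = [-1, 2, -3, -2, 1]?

X[3] = Σ(n=0 to 4) x[n] · ω_5^(3n) where ω_5 = e^(-2πi/5)
= (-1)·ω_5^0 + (2)·ω_5^3 + (-3)·ω_5^6 + (-2)·ω_5^9 + (1)·ω_5^12

X[3] = -4.9721+1.5388i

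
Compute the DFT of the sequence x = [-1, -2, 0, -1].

X[k] = Σ(n=0 to 3) x[n] · ω_4^(nk)
where ω_4 = e^(-2πi/4)

Computing each X[k]:
X[0] = -4
X[1] = -1+1i
X[2] = 2
X[3] = -1-1i

X = [-4, -1+1i, 2, -1-1i]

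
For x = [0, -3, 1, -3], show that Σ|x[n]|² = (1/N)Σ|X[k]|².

Time domain:
Σ|x[n]|² = |0|² + |-3|² + |1|² + |-3|² = 19.0000

Frequency domain:
(1/4)Σ|X[k]|² = (1/4)(|-5|² + |-1|² + |7|² + |-1|²) = (1/4)·76.0000 = 19.0000

Both sides agree, confirming Parseval's theorem.

Σ|x[n]|² = (1/N)Σ|X[k]|² = 19.0000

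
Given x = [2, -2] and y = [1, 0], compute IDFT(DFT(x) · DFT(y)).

(x ⊛ y)[n] = Σ(m=0 to 1) x[m] · y[(n-m) mod 2]

Computing each output sample:
(x ⊛ y)[0] = 2
(x ⊛ y)[1] = -2

x ⊛ y = [2, -2]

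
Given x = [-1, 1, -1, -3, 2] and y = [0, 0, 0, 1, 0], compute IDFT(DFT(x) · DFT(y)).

(x ⊛ y)[n] = Σ(m=0 to 4) x[m] · y[(n-m) mod 5]

Computing each output sample:
(x ⊛ y)[0] = -1
(x ⊛ y)[1] = -3
(x ⊛ y)[2] = 2
(x ⊛ y)[3] = -1
(x ⊛ y)[4] = 1

x ⊛ y = [-1, -3, 2, -1, 1]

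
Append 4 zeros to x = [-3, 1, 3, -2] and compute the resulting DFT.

Original 4-point DFT: [-1, -6-3i, 1, -6+3i]
Zero-padded 8-point DFT provides frequency interpolation.

DFT_8([x, 0, ...]) = [-1, -0.8787-2.2929i, -6-3i, -5.1213+3.7071i, 1, -5.1213-3.7071i, -6+3i, -0.8787+2.2929i]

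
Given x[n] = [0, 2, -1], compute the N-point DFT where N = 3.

X[k] = Σ(n=0 to 2) x[n] · ω_3^(nk)
where ω_3 = e^(-2πi/3)

Computing each X[k]:
X[0] = 1
X[1] = -0.5000-2.5981i
X[2] = -0.5000+2.5981i

X = [1, -0.5000-2.5981i, -0.5000+2.5981i]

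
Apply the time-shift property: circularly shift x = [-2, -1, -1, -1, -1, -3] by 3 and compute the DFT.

Time shift by 3: X_shifted[k] = ω_6^(3k) · X[k]
Shifted x = [-1, -1, -3, -2, -1, -1]

DFT(x[n-3]) = [-9, 2.0000+1.7321i, -1.7321i, -1, 1.7321i, 2.0000-1.7321i]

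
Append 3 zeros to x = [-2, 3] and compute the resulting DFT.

Original 2-point DFT: [1, -5]
Zero-padded 5-point DFT provides frequency interpolation.

DFT_5([x, 0, ...]) = [1, -1.0729-2.8532i, -4.4271-1.7634i, -4.4271+1.7634i, -1.0729+2.8532i]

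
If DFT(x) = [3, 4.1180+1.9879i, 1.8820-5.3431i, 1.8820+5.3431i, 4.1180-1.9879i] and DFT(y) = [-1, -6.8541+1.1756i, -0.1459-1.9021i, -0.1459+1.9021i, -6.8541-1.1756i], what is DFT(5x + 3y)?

By linearity: DFT(5x + 3y) = 5·DFT(x) + 3·DFT(y)
= 5·[3, 4.1180+1.9879i, 1.8820-5.3431i, 1.8820+5.3431i, 4.1180-1.9879i] + 3·[-1, -6.8541+1.1756i, -0.1459-1.9021i, -0.1459+1.9021i, -6.8541-1.1756i]

Computing element-wise:
Z[0] = 5·(3) + 3·(-1) = 12
Z[1] = 5·(4.1180+1.9879i) + 3·(-6.8541+1.1756i) = 0.0277+13.4663i
Z[2] = 5·(1.8820-5.3431i) + 3·(-0.1459-1.9021i) = 8.9723-32.4218i
Z[3] = 5·(1.8820+5.3431i) + 3·(-0.1459+1.9021i) = 8.9723+32.4218i
Z[4] = 5·(4.1180-1.9879i) + 3·(-6.8541-1.1756i) = 0.0277-13.4663i

DFT(5x + 3y) = 5·X + 3·Y = [12, 0.0277+13.4663i, 8.9723-32.4218i, 8.9723+32.4218i, 0.0277-13.4663i]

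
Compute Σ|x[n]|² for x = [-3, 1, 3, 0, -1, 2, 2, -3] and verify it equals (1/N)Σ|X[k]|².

Time domain:
Σ|x[n]|² = |-3|² + |1|² + |3|² + |0|² + |-1|² + |2|² + |2|² + |-3|² = 37.0000

Frequency domain:
(1/8)Σ|X[k]|² = (1/8)(|1|² + |-4.8284-2.4142i|² + |-9-6i|² + |0.8284-0.4142i|² + |1|² + |0.8284+0.4142i|² + |-9+6i|² + |-4.8284+2.4142i|²) = (1/8)·296.0000 = 37.0000

Both sides agree, confirming Parseval's theorem.

Σ|x[n]|² = (1/N)Σ|X[k]|² = 37.0000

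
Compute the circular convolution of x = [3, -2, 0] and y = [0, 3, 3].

(x ⊛ y)[n] = Σ(m=0 to 2) x[m] · y[(n-m) mod 3]

Computing each output sample:
(x ⊛ y)[0] = -6
(x ⊛ y)[1] = 9
(x ⊛ y)[2] = 3

x ⊛ y = [-6, 9, 3]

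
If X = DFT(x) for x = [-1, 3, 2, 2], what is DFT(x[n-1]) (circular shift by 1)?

Time shift by 1: X_shifted[k] = ω_4^(1k) · X[k]
Shifted x = [2, -1, 3, 2]

DFT(x[n-1]) = [6, -1+3i, 4, -1-3i]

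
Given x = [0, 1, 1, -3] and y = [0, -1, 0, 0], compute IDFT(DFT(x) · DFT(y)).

(x ⊛ y)[n] = Σ(m=0 to 3) x[m] · y[(n-m) mod 4]

Computing each output sample:
(x ⊛ y)[0] = 3
(x ⊛ y)[1] = 0
(x ⊛ y)[2] = -1
(x ⊛ y)[3] = -1

x ⊛ y = [3, 0, -1, -1]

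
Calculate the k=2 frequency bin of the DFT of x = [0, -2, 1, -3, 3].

X[2] = Σ(n=0 to 4) x[n] · ω_5^(2n) where ω_5 = e^(-2πi/5)
= (0)·ω_5^0 + (-2)·ω_5^2 + (1)·ω_5^4 + (-3)·ω_5^6 + (3)·ω_5^8

X[2] = -1.4271+6.7432i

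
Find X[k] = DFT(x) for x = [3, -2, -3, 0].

X[k] = Σ(n=0 to 3) x[n] · ω_4^(nk)
where ω_4 = e^(-2πi/4)

Computing each X[k]:
X[0] = -2
X[1] = 6+2i
X[2] = 2
X[3] = 6-2i

X = [-2, 6+2i, 2, 6-2i]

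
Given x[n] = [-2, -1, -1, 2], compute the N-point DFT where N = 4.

X[k] = Σ(n=0 to 3) x[n] · ω_4^(nk)
where ω_4 = e^(-2πi/4)

Computing each X[k]:
X[0] = -2
X[1] = -1+3i
X[2] = -4
X[3] = -1-3i

X = [-2, -1+3i, -4, -1-3i]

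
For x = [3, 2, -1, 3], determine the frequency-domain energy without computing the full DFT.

Parseval: Σ|x[n]|² = (1/N)Σ|X[k]|², so Σ|X[k]|² = N·Σ|x[n]|² = 4·23.0000

Σ|X[k]|² = N·Σ|x[n]|² = 4·23.0000 = 92.0000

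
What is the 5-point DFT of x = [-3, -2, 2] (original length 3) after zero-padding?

Original 3-point DFT: [-3, -3.0000+3.4641i, -3.0000-3.4641i]
Zero-padded 5-point DFT provides frequency interpolation.

DFT_5([x, 0, ...]) = [-3, -5.2361+0.7265i, -0.7639+3.0777i, -0.7639-3.0777i, -5.2361-0.7265i]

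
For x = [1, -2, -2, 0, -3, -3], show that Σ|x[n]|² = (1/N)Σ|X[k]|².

Time domain:
Σ|x[n]|² = |1|² + |-2|² + |-2|² + |0|² + |-3|² + |-3|² = 27.0000

Frequency domain:
(1/6)Σ|X[k]|² = (1/6)(|-9|² + |1.0000-1.7321i|² + |6|² + |1|² + |6|² + |1.0000+1.7321i|²) = (1/6)·162.0000 = 27.0000

Both sides agree, confirming Parseval's theorem.

Σ|x[n]|² = (1/N)Σ|X[k]|² = 27.0000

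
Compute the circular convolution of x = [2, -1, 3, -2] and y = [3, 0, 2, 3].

(x ⊛ y)[n] = Σ(m=0 to 3) x[m] · y[(n-m) mod 4]

Computing each output sample:
(x ⊛ y)[0] = 9
(x ⊛ y)[1] = 2
(x ⊛ y)[2] = 7
(x ⊛ y)[3] = -2

x ⊛ y = [9, 2, 7, -2]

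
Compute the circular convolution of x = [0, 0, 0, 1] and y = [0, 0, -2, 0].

(x ⊛ y)[n] = Σ(m=0 to 3) x[m] · y[(n-m) mod 4]

Computing each output sample:
(x ⊛ y)[0] = 0
(x ⊛ y)[1] = -2
(x ⊛ y)[2] = 0
(x ⊛ y)[3] = 0

x ⊛ y = [0, -2, 0, 0]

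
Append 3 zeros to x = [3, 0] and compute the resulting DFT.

Original 2-point DFT: [3, 3]
Zero-padded 5-point DFT provides frequency interpolation.

DFT_5([x, 0, ...]) = [3, 3, 3, 3, 3]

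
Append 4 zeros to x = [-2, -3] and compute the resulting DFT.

Original 2-point DFT: [-5, 1]
Zero-padded 6-point DFT provides frequency interpolation.

DFT_6([x, 0, ...]) = [-5, -3.5000+2.5981i, -0.5000+2.5981i, 1, -0.5000-2.5981i, -3.5000-2.5981i]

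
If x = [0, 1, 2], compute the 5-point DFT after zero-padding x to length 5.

Original 3-point DFT: [3, -1.5000+0.8660i, -1.5000-0.8660i]
Zero-padded 5-point DFT provides frequency interpolation.

DFT_5([x, 0, ...]) = [3, -1.3090-2.1266i, -0.1910+1.3143i, -0.1910-1.3143i, -1.3090+2.1266i]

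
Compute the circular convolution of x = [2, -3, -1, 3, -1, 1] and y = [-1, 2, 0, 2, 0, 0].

(x ⊛ y)[n] = Σ(m=0 to 5) x[m] · y[(n-m) mod 6]

Computing each output sample:
(x ⊛ y)[0] = 6
(x ⊛ y)[1] = 5
(x ⊛ y)[2] = -3
(x ⊛ y)[3] = -1
(x ⊛ y)[4] = 1
(x ⊛ y)[5] = -5

x ⊛ y = [6, 5, -3, -1, 1, -5]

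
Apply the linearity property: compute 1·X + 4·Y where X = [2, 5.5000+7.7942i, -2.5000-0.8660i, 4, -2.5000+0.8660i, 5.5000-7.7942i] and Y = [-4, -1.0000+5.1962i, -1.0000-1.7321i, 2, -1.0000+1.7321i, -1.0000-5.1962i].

By linearity: DFT(1x + 4y) = 1·DFT(x) + 4·DFT(y)
= 1·[2, 5.5000+7.7942i, -2.5000-0.8660i, 4, -2.5000+0.8660i, 5.5000-7.7942i] + 4·[-4, -1.0000+5.1962i, -1.0000-1.7321i, 2, -1.0000+1.7321i, -1.0000-5.1962i]

Computing element-wise:
Z[0] = 1·(2) + 4·(-4) = -14
Z[1] = 1·(5.5000+7.7942i) + 4·(-1.0000+5.1962i) = 1.5000+28.5790i
Z[2] = 1·(-2.5000-0.8660i) + 4·(-1.0000-1.7321i) = -6.5000-7.7944i
Z[3] = 1·(4) + 4·(2) = 12
Z[4] = 1·(-2.5000+0.8660i) + 4·(-1.0000+1.7321i) = -6.5000+7.7944i
Z[5] = 1·(5.5000-7.7942i) + 4·(-1.0000-5.1962i) = 1.5000-28.5790i

DFT(1x + 4y) = 1·X + 4·Y = [-14, 1.5000+28.5790i, -6.5000-7.7944i, 12, -6.5000+7.7944i, 1.5000-28.5790i]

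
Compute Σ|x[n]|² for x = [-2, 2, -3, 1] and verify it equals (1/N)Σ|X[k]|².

Time domain:
Σ|x[n]|² = |-2|² + |2|² + |-3|² + |1|² = 18.0000

Frequency domain:
(1/4)Σ|X[k]|² = (1/4)(|-2|² + |1-1i|² + |-8|² + |1+1i|²) = (1/4)·72.0000 = 18.0000

Both sides agree, confirming Parseval's theorem.

Σ|x[n]|² = (1/N)Σ|X[k]|² = 18.0000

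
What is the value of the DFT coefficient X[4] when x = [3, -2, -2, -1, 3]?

X[4] = Σ(n=0 to 4) x[n] · ω_5^(4n) where ω_5 = e^(-2πi/5)
= (3)·ω_5^0 + (-2)·ω_5^4 + (-2)·ω_5^8 + (-1)·ω_5^12 + (3)·ω_5^16

X[4] = 5.7361-5.3431i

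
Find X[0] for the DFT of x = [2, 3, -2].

X[0] = Σ(n=0 to 2) x[n] · ω_3^0 = Σ x[n]
= (2) + (3) + (-2)

X[0] = 3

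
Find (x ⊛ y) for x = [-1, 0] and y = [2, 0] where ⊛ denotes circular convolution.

(x ⊛ y)[n] = Σ(m=0 to 1) x[m] · y[(n-m) mod 2]

Computing each output sample:
(x ⊛ y)[0] = -2
(x ⊛ y)[1] = 0

x ⊛ y = [-2, 0]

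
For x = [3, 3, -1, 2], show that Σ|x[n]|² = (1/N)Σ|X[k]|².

Time domain:
Σ|x[n]|² = |3|² + |3|² + |-1|² + |2|² = 23.0000

Frequency domain:
(1/4)Σ|X[k]|² = (1/4)(|7|² + |4-1i|² + |-3|² + |4+1i|²) = (1/4)·92.0000 = 23.0000

Both sides agree, confirming Parseval's theorem.

Σ|x[n]|² = (1/N)Σ|X[k]|² = 23.0000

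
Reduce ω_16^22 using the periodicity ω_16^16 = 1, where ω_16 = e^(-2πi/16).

Since ω_16^16 = 1, powers reduce modulo 16.
22 mod 16 = 6
So ω_16^22 = ω_16^6 = e^(-2πi·6/16)

ω_16^22 = ω_16^6 = -0.7071-0.7071i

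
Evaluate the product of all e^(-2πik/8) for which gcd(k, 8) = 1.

The primitive 8th roots of unity are ω_8^k for k coprime to 8: k ∈ {1, 3, 5, 7}
Their product equals the constant term of the cyclotomic polynomial Φ_8(x) up to sign.
For n ≥ 3, the product of all primitive nth roots of unity is 1. (For n=1 it is 1; for n=2 it is -1.)

1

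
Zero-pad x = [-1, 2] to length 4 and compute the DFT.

Original 2-point DFT: [1, -3]
Zero-padded 4-point DFT provides frequency interpolation.

DFT_4([x, 0, ...]) = [1, -1-2i, -3, -1+2i]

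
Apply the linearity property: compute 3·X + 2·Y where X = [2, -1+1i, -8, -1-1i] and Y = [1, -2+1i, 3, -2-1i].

By linearity: DFT(3x + 2y) = 3·DFT(x) + 2·DFT(y)
= 3·[2, -1+1i, -8, -1-1i] + 2·[1, -2+1i, 3, -2-1i]

Computing element-wise:
Z[0] = 3·(2) + 2·(1) = 8
Z[1] = 3·(-1+1i) + 2·(-2+1i) = -7+5i
Z[2] = 3·(-8) + 2·(3) = -18
Z[3] = 3·(-1-1i) + 2·(-2-1i) = -7-5i

DFT(3x + 2y) = 3·X + 2·Y = [8, -7+5i, -18, -7-5i]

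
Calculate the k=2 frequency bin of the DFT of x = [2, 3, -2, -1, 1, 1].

X[2] = Σ(n=0 to 5) x[n] · ω_6^(2n) where ω_6 = e^(-2πi/6)
= (2)·ω_6^0 + (3)·ω_6^2 + (-2)·ω_6^4 + (-1)·ω_6^6 + (1)·ω_6^8 + (1)·ω_6^10

X[2] = -0.5000-4.3301i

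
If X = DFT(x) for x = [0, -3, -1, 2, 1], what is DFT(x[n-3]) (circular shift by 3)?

Time shift by 3: X_shifted[k] = ω_5^(3k) · X[k]
Shifted x = [-1, 2, 1, 0, -3]

DFT(x[n-3]) = [-1, -2.1180-5.3431i, 0.1180-1.9879i, 0.1180+1.9879i, -2.1180+5.3431i]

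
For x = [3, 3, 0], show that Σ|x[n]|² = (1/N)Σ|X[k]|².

Time domain:
Σ|x[n]|² = |3|² + |3|² + |0|² = 18.0000

Frequency domain:
(1/3)Σ|X[k]|² = (1/3)(|6|² + |1.5000-2.5981i|² + |1.5000+2.5981i|²) = (1/3)·54.0000 = 18.0000

Both sides agree, confirming Parseval's theorem.

Σ|x[n]|² = (1/N)Σ|X[k]|² = 18.0000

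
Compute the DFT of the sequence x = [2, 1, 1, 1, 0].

X[k] = Σ(n=0 to 4) x[n] · ω_5^(nk)
where ω_5 = e^(-2πi/5)

Computing each X[k]:
X[0] = 5
X[1] = 0.6910-0.9511i
X[2] = 1.8090-0.5878i
X[3] = 1.8090+0.5878i
X[4] = 0.6910+0.9511i

X = [5, 0.6910-0.9511i, 1.8090-0.5878i, 1.8090+0.5878i, 0.6910+0.9511i]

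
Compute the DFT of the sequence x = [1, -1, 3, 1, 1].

X[k] = Σ(n=0 to 4) x[n] · ω_5^(nk)
where ω_5 = e^(-2πi/5)

Computing each X[k]:
X[0] = 5
X[1] = -2.2361+0.7265i
X[2] = 2.2361+3.0777i
X[3] = 2.2361-3.0777i
X[4] = -2.2361-0.7265i

X = [5, -2.2361+0.7265i, 2.2361+3.0777i, 2.2361-3.0777i, -2.2361-0.7265i]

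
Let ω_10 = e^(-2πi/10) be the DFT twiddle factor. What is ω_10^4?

ω_10^4 = e^(-2πi·4/10)
= cos(-2π·4/10) + i·sin(-2π·4/10)
= cos(-8π/10) + i·sin(-8π/10)

ω_10^4 = cos(-8π/10) + i·sin(-8π/10) = -0.8090-0.5878i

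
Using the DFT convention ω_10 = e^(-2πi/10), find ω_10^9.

ω_10^9 = e^(-2πi·9/10)
= cos(-2π·9/10) + i·sin(-2π·9/10)
= cos(-18π/10) + i·sin(-18π/10)

ω_10^9 = cos(-18π/10) + i·sin(-18π/10) = 0.8090+0.5878i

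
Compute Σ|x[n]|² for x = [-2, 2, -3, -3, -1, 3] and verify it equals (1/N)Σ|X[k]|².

Time domain:
Σ|x[n]|² = |-2|² + |2|² + |-3|² + |-3|² + |-1|² + |3|² = 36.0000

Frequency domain:
(1/6)Σ|X[k]|² = (1/6)(|-4|² + |5.5000+2.5981i|² + |-5.5000-0.8660i|² + |-8|² + |-5.5000+0.8660i|² + |5.5000-2.5981i|²) = (1/6)·216.0000 = 36.0000

Both sides agree, confirming Parseval's theorem.

Σ|x[n]|² = (1/N)Σ|X[k]|² = 36.0000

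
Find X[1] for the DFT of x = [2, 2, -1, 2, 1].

X[1] = Σ(n=0 to 4) x[n] · ω_5^(1n) where ω_5 = e^(-2πi/5)
= (2)·ω_5^0 + (2)·ω_5^1 + (-1)·ω_5^2 + (2)·ω_5^3 + (1)·ω_5^4

X[1] = 2.1180+0.8123i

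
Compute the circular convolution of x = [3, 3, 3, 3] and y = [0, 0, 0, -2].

(x ⊛ y)[n] = Σ(m=0 to 3) x[m] · y[(n-m) mod 4]

Computing each output sample:
(x ⊛ y)[0] = -6
(x ⊛ y)[1] = -6
(x ⊛ y)[2] = -6
(x ⊛ y)[3] = -6

x ⊛ y = [-6, -6, -6, -6]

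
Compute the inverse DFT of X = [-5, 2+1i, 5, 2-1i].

x[n] = (1/4) Σ(k=0 to 3) X[k] · e^(2πikn/4)

Computing each x[n]:
x[0] = 1
x[1] = -3
x[2] = -1
x[3] = -2

x = [1, -3, -1, -2]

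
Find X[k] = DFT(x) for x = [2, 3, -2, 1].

X[k] = Σ(n=0 to 3) x[n] · ω_4^(nk)
where ω_4 = e^(-2πi/4)

Computing each X[k]:
X[0] = 4
X[1] = 4-2i
X[2] = -4
X[3] = 4+2i

X = [4, 4-2i, -4, 4+2i]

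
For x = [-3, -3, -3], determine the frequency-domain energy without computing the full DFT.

Parseval: Σ|x[n]|² = (1/N)Σ|X[k]|², so Σ|X[k]|² = N·Σ|x[n]|² = 3·27.0000

Σ|X[k]|² = N·Σ|x[n]|² = 3·27.0000 = 81.0000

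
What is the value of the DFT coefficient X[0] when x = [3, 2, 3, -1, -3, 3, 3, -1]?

X[0] = Σ(n=0 to 7) x[n] · ω_8^0 = Σ x[n]
= (3) + (2) + (3) + (-1) + (-3) + (3) + (3) + (-1)

X[0] = 9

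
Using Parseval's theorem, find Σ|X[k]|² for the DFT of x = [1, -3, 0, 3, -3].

Parseval: Σ|x[n]|² = (1/N)Σ|X[k]|², so Σ|X[k]|² = N·Σ|x[n]|² = 5·28.0000

Σ|X[k]|² = N·Σ|x[n]|² = 5·28.0000 = 140.0000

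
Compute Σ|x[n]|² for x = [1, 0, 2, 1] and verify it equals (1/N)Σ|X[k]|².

Time domain:
Σ|x[n]|² = |1|² + |0|² + |2|² + |1|² = 6.0000

Frequency domain:
(1/4)Σ|X[k]|² = (1/4)(|4|² + |-1+1i|² + |2|² + |-1-1i|²) = (1/4)·24.0000 = 6.0000

Both sides agree, confirming Parseval's theorem.

Σ|x[n]|² = (1/N)Σ|X[k]|² = 6.0000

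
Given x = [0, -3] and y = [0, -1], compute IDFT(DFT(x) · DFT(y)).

(x ⊛ y)[n] = Σ(m=0 to 1) x[m] · y[(n-m) mod 2]

Computing each output sample:
(x ⊛ y)[0] = 3
(x ⊛ y)[1] = 0

x ⊛ y = [3, 0]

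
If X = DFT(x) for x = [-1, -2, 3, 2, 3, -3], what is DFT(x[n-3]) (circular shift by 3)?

Time shift by 3: X_shifted[k] = ω_6^(3k) · X[k]
Shifted x = [2, 3, -3, -1, -2, 3]

DFT(x[n-3]) = [2, 8.5000+0.8660i, 0.5000-0.8660i, -8, 0.5000+0.8660i, 8.5000-0.8660i]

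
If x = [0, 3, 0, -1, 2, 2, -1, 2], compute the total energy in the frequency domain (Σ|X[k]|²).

Parseval: Σ|x[n]|² = (1/N)Σ|X[k]|², so Σ|X[k]|² = N·Σ|x[n]|² = 8·23.0000

Σ|X[k]|² = N·Σ|x[n]|² = 8·23.0000 = 184.0000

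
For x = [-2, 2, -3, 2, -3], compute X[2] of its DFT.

X[2] = Σ(n=0 to 4) x[n] · ω_5^(2n) where ω_5 = e^(-2πi/5)
= (-2)·ω_5^0 + (2)·ω_5^2 + (-3)·ω_5^4 + (2)·ω_5^6 + (-3)·ω_5^8

X[2] = -1.5000-7.6942i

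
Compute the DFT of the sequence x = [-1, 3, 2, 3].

X[k] = Σ(n=0 to 3) x[n] · ω_4^(nk)
where ω_4 = e^(-2πi/4)

Computing each X[k]:
X[0] = 7
X[1] = -3
X[2] = -5
X[3] = -3

X = [7, -3, -5, -3]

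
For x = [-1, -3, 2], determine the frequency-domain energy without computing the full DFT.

Parseval: Σ|x[n]|² = (1/N)Σ|X[k]|², so Σ|X[k]|² = N·Σ|x[n]|² = 3·14.0000

Σ|X[k]|² = N·Σ|x[n]|² = 3·14.0000 = 42.0000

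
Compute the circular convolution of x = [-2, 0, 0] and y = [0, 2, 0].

(x ⊛ y)[n] = Σ(m=0 to 2) x[m] · y[(n-m) mod 3]

Computing each output sample:
(x ⊛ y)[0] = 0
(x ⊛ y)[1] = -4
(x ⊛ y)[2] = 0

x ⊛ y = [0, -4, 0]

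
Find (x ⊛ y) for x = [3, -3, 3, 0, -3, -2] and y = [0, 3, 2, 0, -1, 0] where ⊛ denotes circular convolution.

(x ⊛ y)[n] = Σ(m=0 to 5) x[m] · y[(n-m) mod 6]

Computing each output sample:
(x ⊛ y)[0] = -15
(x ⊛ y)[1] = 5
(x ⊛ y)[2] = 0
(x ⊛ y)[3] = 5
(x ⊛ y)[4] = 3
(x ⊛ y)[5] = -6

x ⊛ y = [-15, 5, 0, 5, 3, -6]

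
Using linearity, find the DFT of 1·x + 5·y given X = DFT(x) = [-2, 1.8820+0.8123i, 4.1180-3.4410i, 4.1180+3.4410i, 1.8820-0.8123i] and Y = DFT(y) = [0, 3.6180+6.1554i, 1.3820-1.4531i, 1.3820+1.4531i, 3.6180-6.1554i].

By linearity: DFT(1x + 5y) = 1·DFT(x) + 5·DFT(y)
= 1·[-2, 1.8820+0.8123i, 4.1180-3.4410i, 4.1180+3.4410i, 1.8820-0.8123i] + 5·[0, 3.6180+6.1554i, 1.3820-1.4531i, 1.3820+1.4531i, 3.6180-6.1554i]

Computing element-wise:
Z[0] = 1·(-2) + 5·(0) = -2
Z[1] = 1·(1.8820+0.8123i) + 5·(3.6180+6.1554i) = 19.9720+31.5893i
Z[2] = 1·(4.1180-3.4410i) + 5·(1.3820-1.4531i) = 11.0280-10.7065i
Z[3] = 1·(4.1180+3.4410i) + 5·(1.3820+1.4531i) = 11.0280+10.7065i
Z[4] = 1·(1.8820-0.8123i) + 5·(3.6180-6.1554i) = 19.9720-31.5893i

DFT(1x + 5y) = 1·X + 5·Y = [-2, 19.9720+31.5893i, 11.0280-10.7065i, 11.0280+10.7065i, 19.9720-31.5893i]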